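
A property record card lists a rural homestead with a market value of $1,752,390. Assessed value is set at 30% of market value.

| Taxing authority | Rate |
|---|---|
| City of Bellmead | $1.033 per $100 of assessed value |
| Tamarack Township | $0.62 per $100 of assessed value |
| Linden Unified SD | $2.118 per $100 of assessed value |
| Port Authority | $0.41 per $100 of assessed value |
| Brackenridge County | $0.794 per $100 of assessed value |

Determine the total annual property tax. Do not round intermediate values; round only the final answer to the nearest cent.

Assessed value = $1,752,390 × 0.3 = $525,717
City of Bellmead: $525,717 × 0.01033 = $5,430.65661
Tamarack Township: $525,717 × 0.0062 = $3,259.4454
Linden Unified SD: $525,717 × 0.02118 = $11,134.68606
Port Authority: $525,717 × 0.0041 = $2,155.4397
Brackenridge County: $525,717 × 0.00794 = $4,174.19298
Total = $5,430.65661 + $3,259.4454 + $11,134.68606 + $2,155.4397 + $4,174.19298 = $26,154.42075

$26,154.42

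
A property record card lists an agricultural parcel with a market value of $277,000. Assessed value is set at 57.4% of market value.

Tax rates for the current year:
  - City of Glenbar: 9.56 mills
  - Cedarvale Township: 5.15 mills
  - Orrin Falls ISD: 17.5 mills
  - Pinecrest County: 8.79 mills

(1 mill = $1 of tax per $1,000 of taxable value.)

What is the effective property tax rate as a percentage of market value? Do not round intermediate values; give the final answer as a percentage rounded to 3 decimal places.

2.353%

Assessed value = $277,000 × 0.574 = $158,998
City of Glenbar: $158,998 × 0.00956 = $1,520.02088
Cedarvale Township: $158,998 × 0.00515 = $818.8397
Orrin Falls ISD: $158,998 × 0.0175 = $2,782.465
Pinecrest County: $158,998 × 0.00879 = $1,397.59242
Total tax = $6,518.918
Effective rate = $6,518.918 ÷ $277,000 = 2.353% of market value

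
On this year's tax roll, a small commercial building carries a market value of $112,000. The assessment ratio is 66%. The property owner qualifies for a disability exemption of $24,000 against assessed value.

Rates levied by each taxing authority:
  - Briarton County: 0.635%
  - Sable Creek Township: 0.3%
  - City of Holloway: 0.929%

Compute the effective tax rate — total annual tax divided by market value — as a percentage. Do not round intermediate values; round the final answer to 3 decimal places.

0.831%

Assessed value = $112,000 × 0.66 = $73,920
Taxable value = $73,920 − $24,000 = $49,920
Briarton County: $49,920 × 0.00635 = $316.992
Sable Creek Township: $49,920 × 0.003 = $149.76
City of Holloway: $49,920 × 0.00929 = $463.7568
Total tax = $930.5088
Effective rate = $930.5088 ÷ $112,000 = 0.831% of market value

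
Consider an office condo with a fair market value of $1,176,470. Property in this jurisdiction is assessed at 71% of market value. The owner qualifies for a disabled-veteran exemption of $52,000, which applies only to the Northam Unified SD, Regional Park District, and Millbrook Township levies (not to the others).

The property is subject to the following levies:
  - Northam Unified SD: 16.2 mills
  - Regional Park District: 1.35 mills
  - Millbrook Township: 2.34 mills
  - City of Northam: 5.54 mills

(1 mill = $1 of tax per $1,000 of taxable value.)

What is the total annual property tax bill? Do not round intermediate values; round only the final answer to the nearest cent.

$20,207.24

Assessed value = $1,176,470 × 0.71 = $835,293.7
Northam Unified SD: ($835,293.7 − $52,000) × 0.0162 = $783,293.7 × 0.0162 = $12,689.35794
Regional Park District: ($835,293.7 − $52,000) × 0.00135 = $783,293.7 × 0.00135 = $1,057.446495
Millbrook Township: ($835,293.7 − $52,000) × 0.00234 = $783,293.7 × 0.00234 = $1,832.907258
City of Northam: $835,293.7 × 0.00554 = $4,627.527098
Total = $20,207.238791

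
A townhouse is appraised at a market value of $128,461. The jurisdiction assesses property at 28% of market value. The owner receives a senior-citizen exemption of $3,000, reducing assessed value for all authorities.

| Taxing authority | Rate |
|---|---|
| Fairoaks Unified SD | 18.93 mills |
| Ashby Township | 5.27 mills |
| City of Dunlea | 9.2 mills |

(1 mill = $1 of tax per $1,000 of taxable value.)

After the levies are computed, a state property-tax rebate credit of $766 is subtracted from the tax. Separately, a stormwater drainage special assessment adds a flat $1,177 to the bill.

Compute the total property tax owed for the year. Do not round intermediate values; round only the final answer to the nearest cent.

Assessed value = $128,461 × 0.28 = $35,969.08
Taxable value = $35,969.08 − $3,000 = $32,969.08
Fairoaks Unified SD: $32,969.08 × 0.01893 = $624.1046844
Ashby Township: $32,969.08 × 0.00527 = $173.7470516
City of Dunlea: $32,969.08 × 0.0092 = $303.315536
Levies subtotal = $1,101.167272
After credit = $1,101.167272 − $766 = $335.167272
Total = $335.167272 + $1,177 = $1,512.167272

$1,512.17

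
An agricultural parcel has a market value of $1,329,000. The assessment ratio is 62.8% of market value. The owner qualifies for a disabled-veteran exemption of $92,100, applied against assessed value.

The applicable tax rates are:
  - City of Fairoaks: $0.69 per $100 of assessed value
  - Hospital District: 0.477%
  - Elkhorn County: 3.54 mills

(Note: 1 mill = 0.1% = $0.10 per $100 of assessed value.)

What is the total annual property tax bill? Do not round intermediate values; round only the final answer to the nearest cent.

$11,293.61

Assessed value = $1,329,000 × 0.628 = $834,612
Taxable value = $834,612 − $92,100 = $742,512
City of Fairoaks: $742,512 × 0.0069 = $5,123.3328
Hospital District: $742,512 × 0.00477 = $3,541.78224
Elkhorn County: $742,512 × 0.00354 = $2,628.49248
Total = $11,293.60752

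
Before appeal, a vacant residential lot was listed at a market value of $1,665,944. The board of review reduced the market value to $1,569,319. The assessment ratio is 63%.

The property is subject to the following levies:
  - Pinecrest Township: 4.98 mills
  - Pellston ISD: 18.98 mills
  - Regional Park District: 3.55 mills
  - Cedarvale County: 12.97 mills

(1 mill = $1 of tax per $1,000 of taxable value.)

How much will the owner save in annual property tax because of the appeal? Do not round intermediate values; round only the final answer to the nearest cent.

Old assessed value = $1,665,944 × 0.63 = $1,049,544.72
New assessed value = $1,569,319 × 0.63 = $988,670.97
Combined rate = 0.00498 + 0.01898 + 0.00355 + 0.01297 = 0.04048
Old tax = $1,049,544.72 × 0.04048 = $42,485.5702656
New tax = $988,670.97 × 0.04048 = $40,021.4008656
Reduction = $42,485.5702656 − $40,021.4008656 = $2,464.1694

$2,464.17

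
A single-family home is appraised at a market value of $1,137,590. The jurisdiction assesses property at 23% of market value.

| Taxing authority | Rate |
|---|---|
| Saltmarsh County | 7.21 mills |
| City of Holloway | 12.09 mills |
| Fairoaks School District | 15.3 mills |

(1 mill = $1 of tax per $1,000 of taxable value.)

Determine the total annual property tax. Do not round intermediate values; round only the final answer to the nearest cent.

$9,052.94

Assessed value = $1,137,590 × 0.23 = $261,645.7
Saltmarsh County: $261,645.7 × 0.00721 = $1,886.465497
City of Holloway: $261,645.7 × 0.01209 = $3,163.296513
Fairoaks School District: $261,645.7 × 0.0153 = $4,003.17921
Total = $1,886.465497 + $3,163.296513 + $4,003.17921 = $9,052.94122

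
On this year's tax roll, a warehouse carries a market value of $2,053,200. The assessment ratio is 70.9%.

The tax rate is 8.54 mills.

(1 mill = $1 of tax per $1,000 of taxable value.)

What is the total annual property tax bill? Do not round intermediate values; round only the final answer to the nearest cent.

Assessed value = $2,053,200 × 0.709 = $1,455,718.8
Tax = $1,455,718.8 × 0.00854 = $12,431.838552

$12,431.84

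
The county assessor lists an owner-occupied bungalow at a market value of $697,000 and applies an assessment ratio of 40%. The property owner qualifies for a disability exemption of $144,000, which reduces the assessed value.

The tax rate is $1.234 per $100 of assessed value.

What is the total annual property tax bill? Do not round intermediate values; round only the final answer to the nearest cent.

Assessed value = $697,000 × 0.4 = $278,800
Taxable value = $278,800 − $144,000 = $134,800
Tax = $134,800 × 0.01234 = $1,663.432

$1,663.43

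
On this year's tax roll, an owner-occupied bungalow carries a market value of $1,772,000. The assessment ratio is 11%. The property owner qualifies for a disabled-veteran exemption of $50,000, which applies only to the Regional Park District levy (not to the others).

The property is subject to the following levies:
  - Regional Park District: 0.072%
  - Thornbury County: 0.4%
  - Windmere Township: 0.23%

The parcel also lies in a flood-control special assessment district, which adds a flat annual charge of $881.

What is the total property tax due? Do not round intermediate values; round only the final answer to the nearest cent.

$2,213.34

Assessed value = $1,772,000 × 0.11 = $194,920
Regional Park District: ($194,920 − $50,000) × 0.00072 = $144,920 × 0.00072 = $104.3424
Thornbury County: $194,920 × 0.004 = $779.68
Windmere Township: $194,920 × 0.0023 = $448.316
Levies subtotal = $1,332.3384
Total = $1,332.3384 + $881 = $2,213.3384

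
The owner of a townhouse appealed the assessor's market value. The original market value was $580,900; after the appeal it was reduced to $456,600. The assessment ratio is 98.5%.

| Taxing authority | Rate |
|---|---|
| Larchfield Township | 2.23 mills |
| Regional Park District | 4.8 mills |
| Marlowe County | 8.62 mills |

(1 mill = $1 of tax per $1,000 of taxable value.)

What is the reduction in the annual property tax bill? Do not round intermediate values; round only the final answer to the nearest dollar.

$1,916

Old assessed value = $580,900 × 0.985 = $572,186.5
New assessed value = $456,600 × 0.985 = $449,751
Combined rate = 0.00223 + 0.0048 + 0.00862 = 0.01565
Old tax = $572,186.5 × 0.01565 = $8,954.718725
New tax = $449,751 × 0.01565 = $7,038.60315
Reduction = $8,954.718725 − $7,038.60315 = $1,916.115575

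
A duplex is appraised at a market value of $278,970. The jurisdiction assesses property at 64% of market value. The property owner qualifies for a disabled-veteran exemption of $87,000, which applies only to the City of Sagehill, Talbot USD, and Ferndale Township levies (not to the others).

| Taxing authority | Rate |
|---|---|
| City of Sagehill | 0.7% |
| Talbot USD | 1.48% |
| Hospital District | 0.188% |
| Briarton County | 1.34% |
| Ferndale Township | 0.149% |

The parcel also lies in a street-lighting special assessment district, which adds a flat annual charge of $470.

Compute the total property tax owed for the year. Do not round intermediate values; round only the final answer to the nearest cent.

$5,330.09

Assessed value = $278,970 × 0.64 = $178,540.8
City of Sagehill: ($178,540.8 − $87,000) × 0.007 = $91,540.8 × 0.007 = $640.7856
Talbot USD: ($178,540.8 − $87,000) × 0.0148 = $91,540.8 × 0.0148 = $1,354.80384
Hospital District: $178,540.8 × 0.00188 = $335.656704
Briarton County: $178,540.8 × 0.0134 = $2,392.44672
Ferndale Township: ($178,540.8 − $87,000) × 0.00149 = $91,540.8 × 0.00149 = $136.395792
Levies subtotal = $4,860.088656
Total = $4,860.088656 + $470 = $5,330.088656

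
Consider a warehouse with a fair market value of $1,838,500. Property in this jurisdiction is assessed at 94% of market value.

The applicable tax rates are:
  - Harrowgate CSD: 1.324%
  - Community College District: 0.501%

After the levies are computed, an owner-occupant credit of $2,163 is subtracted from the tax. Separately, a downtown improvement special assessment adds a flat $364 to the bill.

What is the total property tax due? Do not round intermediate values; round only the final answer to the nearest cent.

Assessed value = $1,838,500 × 0.94 = $1,728,190
Harrowgate CSD: $1,728,190 × 0.01324 = $22,881.2356
Community College District: $1,728,190 × 0.00501 = $8,658.2319
Levies subtotal = $31,539.4675
After credit = $31,539.4675 − $2,163 = $29,376.4675
Total = $29,376.4675 + $364 = $29,740.4675

$29,740.47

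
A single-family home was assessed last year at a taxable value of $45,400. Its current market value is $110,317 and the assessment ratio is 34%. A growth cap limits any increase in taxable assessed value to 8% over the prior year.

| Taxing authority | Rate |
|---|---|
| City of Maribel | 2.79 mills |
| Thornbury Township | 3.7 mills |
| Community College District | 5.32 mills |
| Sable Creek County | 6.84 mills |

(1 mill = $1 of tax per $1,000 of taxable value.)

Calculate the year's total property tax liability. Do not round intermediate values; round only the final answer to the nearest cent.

Uncapped assessed value = $110,317 × 0.34 = $37,507.78
Cap limit = $45,400 × 1.08 = $49,032
Taxable assessed value = min($37,507.78, $49,032) = $37,507.78 (cap does not bind)
City of Maribel: $37,507.78 × 0.00279 = $104.6467062
Thornbury Township: $37,507.78 × 0.0037 = $138.778786
Community College District: $37,507.78 × 0.00532 = $199.5413896
Sable Creek County: $37,507.78 × 0.00684 = $256.5532152
Total = $699.520097

$699.52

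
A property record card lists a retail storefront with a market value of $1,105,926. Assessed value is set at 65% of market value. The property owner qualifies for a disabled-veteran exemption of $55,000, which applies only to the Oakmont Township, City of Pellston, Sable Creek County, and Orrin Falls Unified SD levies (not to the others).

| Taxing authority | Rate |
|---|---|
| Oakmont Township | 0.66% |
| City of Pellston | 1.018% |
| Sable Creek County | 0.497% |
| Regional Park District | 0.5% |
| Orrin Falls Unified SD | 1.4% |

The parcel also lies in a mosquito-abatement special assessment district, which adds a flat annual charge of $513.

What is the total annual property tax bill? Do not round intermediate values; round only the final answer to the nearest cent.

Assessed value = $1,105,926 × 0.65 = $718,851.9
Oakmont Township: ($718,851.9 − $55,000) × 0.0066 = $663,851.9 × 0.0066 = $4,381.42254
City of Pellston: ($718,851.9 − $55,000) × 0.01018 = $663,851.9 × 0.01018 = $6,758.012342
Sable Creek County: ($718,851.9 − $55,000) × 0.00497 = $663,851.9 × 0.00497 = $3,299.343943
Regional Park District: $718,851.9 × 0.005 = $3,594.2595
Orrin Falls Unified SD: ($718,851.9 − $55,000) × 0.014 = $663,851.9 × 0.014 = $9,293.9266
Levies subtotal = $27,326.964925
Total = $27,326.964925 + $513 = $27,839.964925

$27,839.96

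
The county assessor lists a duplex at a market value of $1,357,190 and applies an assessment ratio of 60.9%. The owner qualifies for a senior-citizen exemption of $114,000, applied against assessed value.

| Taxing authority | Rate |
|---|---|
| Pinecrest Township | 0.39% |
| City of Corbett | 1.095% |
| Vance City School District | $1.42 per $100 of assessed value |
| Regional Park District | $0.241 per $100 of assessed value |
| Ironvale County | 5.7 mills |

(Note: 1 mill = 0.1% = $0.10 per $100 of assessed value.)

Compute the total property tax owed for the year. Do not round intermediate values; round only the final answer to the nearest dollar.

Assessed value = $1,357,190 × 0.609 = $826,528.71
Taxable value = $826,528.71 − $114,000 = $712,528.71
Pinecrest Township: $712,528.71 × 0.0039 = $2,778.861969
City of Corbett: $712,528.71 × 0.01095 = $7,802.1893745
Vance City School District: $712,528.71 × 0.0142 = $10,117.907682
Regional Park District: $712,528.71 × 0.00241 = $1,717.1941911
Ironvale County: $712,528.71 × 0.0057 = $4,061.413647
Total = $26,477.5668636

$26,478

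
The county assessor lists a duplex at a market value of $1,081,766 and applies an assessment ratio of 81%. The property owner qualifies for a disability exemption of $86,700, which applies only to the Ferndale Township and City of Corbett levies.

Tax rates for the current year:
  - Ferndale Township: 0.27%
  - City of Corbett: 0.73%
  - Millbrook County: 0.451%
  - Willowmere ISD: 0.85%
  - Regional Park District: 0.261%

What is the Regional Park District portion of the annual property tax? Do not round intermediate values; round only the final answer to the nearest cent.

Assessed value = $1,081,766 × 0.81 = $876,230.46
Regional Park District taxable value = $876,230.46 (exemption does not apply)
Regional Park District levy = $876,230.46 × 0.00261 = $2,286.9615006

$2,286.96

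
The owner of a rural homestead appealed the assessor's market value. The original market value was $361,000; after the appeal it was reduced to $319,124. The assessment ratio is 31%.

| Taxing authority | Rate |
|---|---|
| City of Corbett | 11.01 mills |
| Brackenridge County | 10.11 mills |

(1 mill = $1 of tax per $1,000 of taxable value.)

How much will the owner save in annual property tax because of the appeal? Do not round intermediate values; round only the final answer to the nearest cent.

$274.17

Old assessed value = $361,000 × 0.31 = $111,910
New assessed value = $319,124 × 0.31 = $98,928.44
Combined rate = 0.01101 + 0.01011 = 0.02112
Old tax = $111,910 × 0.02112 = $2,363.5392
New tax = $98,928.44 × 0.02112 = $2,089.3686528
Reduction = $2,363.5392 − $2,089.3686528 = $274.1705472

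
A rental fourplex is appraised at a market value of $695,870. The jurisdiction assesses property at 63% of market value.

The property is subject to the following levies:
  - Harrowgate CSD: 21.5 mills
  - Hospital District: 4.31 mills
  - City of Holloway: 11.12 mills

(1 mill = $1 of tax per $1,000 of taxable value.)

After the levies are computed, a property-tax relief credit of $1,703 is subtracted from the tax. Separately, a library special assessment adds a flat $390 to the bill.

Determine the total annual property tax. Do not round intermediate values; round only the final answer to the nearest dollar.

$14,877

Assessed value = $695,870 × 0.63 = $438,398.1
Harrowgate CSD: $438,398.1 × 0.0215 = $9,425.55915
Hospital District: $438,398.1 × 0.00431 = $1,889.495811
City of Holloway: $438,398.1 × 0.01112 = $4,874.986872
Levies subtotal = $16,190.041833
After credit = $16,190.041833 − $1,703 = $14,487.041833
Total = $14,487.041833 + $390 = $14,877.041833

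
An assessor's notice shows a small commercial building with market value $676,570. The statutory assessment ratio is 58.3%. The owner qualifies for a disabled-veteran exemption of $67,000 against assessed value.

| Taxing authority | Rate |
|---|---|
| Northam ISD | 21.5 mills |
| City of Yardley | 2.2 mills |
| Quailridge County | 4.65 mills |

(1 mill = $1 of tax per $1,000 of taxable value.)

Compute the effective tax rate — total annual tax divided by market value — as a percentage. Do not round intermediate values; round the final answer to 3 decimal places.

1.372%

Assessed value = $676,570 × 0.583 = $394,440.31
Taxable value = $394,440.31 − $67,000 = $327,440.31
Northam ISD: $327,440.31 × 0.0215 = $7,039.966665
City of Yardley: $327,440.31 × 0.0022 = $720.368682
Quailridge County: $327,440.31 × 0.00465 = $1,522.5974415
Total tax = $9,282.9327885
Effective rate = $9,282.9327885 ÷ $676,570 = 1.372% of market value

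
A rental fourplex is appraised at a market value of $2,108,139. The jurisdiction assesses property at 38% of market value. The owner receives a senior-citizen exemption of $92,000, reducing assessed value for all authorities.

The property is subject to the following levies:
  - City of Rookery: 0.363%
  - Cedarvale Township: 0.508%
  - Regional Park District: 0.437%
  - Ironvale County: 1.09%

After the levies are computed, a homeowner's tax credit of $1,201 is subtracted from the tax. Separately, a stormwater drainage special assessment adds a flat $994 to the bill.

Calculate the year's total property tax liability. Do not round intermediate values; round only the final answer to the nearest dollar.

$16,797

Assessed value = $2,108,139 × 0.38 = $801,092.82
Taxable value = $801,092.82 − $92,000 = $709,092.82
City of Rookery: $709,092.82 × 0.00363 = $2,574.0069366
Cedarvale Township: $709,092.82 × 0.00508 = $3,602.1915256
Regional Park District: $709,092.82 × 0.00437 = $3,098.7356234
Ironvale County: $709,092.82 × 0.0109 = $7,729.111738
Levies subtotal = $17,004.0458236
After credit = $17,004.0458236 − $1,201 = $15,803.0458236
Total = $15,803.0458236 + $994 = $16,797.0458236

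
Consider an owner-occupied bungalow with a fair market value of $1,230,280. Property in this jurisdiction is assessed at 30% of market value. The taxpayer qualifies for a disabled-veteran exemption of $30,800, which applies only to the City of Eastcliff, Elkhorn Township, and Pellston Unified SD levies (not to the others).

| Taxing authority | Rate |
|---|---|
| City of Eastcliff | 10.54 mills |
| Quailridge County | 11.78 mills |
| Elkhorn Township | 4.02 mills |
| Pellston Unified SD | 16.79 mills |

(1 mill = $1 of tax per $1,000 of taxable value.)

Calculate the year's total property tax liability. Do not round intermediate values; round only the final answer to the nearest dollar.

Assessed value = $1,230,280 × 0.3 = $369,084
City of Eastcliff: ($369,084 − $30,800) × 0.01054 = $338,284 × 0.01054 = $3,565.51336
Quailridge County: $369,084 × 0.01178 = $4,347.80952
Elkhorn Township: ($369,084 − $30,800) × 0.00402 = $338,284 × 0.00402 = $1,359.90168
Pellston Unified SD: ($369,084 − $30,800) × 0.01679 = $338,284 × 0.01679 = $5,679.78836
Total = $14,953.01292

$14,953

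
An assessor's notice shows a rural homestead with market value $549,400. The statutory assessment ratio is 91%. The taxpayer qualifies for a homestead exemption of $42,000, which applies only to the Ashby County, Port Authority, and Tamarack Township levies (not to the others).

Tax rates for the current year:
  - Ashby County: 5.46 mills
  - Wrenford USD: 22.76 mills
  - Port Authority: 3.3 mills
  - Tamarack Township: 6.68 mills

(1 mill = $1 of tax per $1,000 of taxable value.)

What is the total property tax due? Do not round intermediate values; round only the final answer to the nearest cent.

Assessed value = $549,400 × 0.91 = $499,954
Ashby County: ($499,954 − $42,000) × 0.00546 = $457,954 × 0.00546 = $2,500.42884
Wrenford USD: $499,954 × 0.02276 = $11,378.95304
Port Authority: ($499,954 − $42,000) × 0.0033 = $457,954 × 0.0033 = $1,511.2482
Tamarack Township: ($499,954 − $42,000) × 0.00668 = $457,954 × 0.00668 = $3,059.13272
Total = $18,449.7628

$18,449.76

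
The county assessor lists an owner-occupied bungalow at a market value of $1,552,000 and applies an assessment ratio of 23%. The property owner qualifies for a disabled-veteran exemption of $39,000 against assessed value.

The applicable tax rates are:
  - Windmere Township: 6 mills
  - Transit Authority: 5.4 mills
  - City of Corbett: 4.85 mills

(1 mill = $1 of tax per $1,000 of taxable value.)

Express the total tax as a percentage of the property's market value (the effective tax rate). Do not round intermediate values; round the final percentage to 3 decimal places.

Assessed value = $1,552,000 × 0.23 = $356,960
Taxable value = $356,960 − $39,000 = $317,960
Windmere Township: $317,960 × 0.006 = $1,907.76
Transit Authority: $317,960 × 0.0054 = $1,716.984
City of Corbett: $317,960 × 0.00485 = $1,542.106
Total tax = $5,166.85
Effective rate = $5,166.85 ÷ $1,552,000 = 0.333% of market value

0.333%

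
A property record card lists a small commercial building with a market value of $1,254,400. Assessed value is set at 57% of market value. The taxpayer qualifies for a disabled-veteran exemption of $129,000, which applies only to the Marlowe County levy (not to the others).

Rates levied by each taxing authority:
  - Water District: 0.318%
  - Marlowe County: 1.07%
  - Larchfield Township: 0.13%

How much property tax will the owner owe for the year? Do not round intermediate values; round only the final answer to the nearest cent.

Assessed value = $1,254,400 × 0.57 = $715,008
Water District: $715,008 × 0.00318 = $2,273.72544
Marlowe County: ($715,008 − $129,000) × 0.0107 = $586,008 × 0.0107 = $6,270.2856
Larchfield Township: $715,008 × 0.0013 = $929.5104
Total = $9,473.52144

$9,473.52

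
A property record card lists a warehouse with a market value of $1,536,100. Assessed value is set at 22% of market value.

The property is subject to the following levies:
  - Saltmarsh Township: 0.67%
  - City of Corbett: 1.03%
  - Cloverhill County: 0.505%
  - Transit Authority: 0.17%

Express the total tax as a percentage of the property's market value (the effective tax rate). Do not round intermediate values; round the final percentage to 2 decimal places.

0.52%

Assessed value = $1,536,100 × 0.22 = $337,942
Saltmarsh Township: $337,942 × 0.0067 = $2,264.2114
City of Corbett: $337,942 × 0.0103 = $3,480.8026
Cloverhill County: $337,942 × 0.00505 = $1,706.6071
Transit Authority: $337,942 × 0.0017 = $574.5014
Total tax = $8,026.1225
Effective rate = $8,026.1225 ÷ $1,536,100 = 0.52% of market value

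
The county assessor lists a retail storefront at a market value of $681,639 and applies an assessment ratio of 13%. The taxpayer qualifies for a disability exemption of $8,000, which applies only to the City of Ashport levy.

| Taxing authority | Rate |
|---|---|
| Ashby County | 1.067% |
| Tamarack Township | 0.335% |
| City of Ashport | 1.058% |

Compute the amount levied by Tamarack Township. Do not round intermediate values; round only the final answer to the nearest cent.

Assessed value = $681,639 × 0.13 = $88,613.07
Tamarack Township taxable value = $88,613.07 (exemption does not apply)
Tamarack Township levy = $88,613.07 × 0.00335 = $296.8537845

$296.85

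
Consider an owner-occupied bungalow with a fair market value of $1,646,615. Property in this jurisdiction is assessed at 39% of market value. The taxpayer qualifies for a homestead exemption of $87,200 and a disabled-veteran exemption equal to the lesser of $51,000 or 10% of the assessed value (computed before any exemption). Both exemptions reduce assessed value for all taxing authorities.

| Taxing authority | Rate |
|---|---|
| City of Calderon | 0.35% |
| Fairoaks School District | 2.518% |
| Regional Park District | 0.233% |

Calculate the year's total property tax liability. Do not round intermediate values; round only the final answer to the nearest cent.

$15,628.42

Assessed value = $1,646,615 × 0.39 = $642,179.85
Disabled-veteran exemption = min($51,000, 10% × $642,179.85) = min($51,000, $64,217.985) = $51,000 (dollar cap binds)
Taxable value = $642,179.85 − $87,200 − $51,000 = $503,979.85
City of Calderon: $503,979.85 × 0.0035 = $1,763.929475
Fairoaks School District: $503,979.85 × 0.02518 = $12,690.212623
Regional Park District: $503,979.85 × 0.00233 = $1,174.2730505
Total = $15,628.4151485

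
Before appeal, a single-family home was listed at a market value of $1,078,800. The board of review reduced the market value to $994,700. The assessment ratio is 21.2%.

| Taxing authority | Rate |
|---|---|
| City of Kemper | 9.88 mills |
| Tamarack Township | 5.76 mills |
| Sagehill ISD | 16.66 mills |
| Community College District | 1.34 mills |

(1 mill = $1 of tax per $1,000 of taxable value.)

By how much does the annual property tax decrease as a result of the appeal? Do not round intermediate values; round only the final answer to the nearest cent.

Old assessed value = $1,078,800 × 0.212 = $228,705.6
New assessed value = $994,700 × 0.212 = $210,876.4
Combined rate = 0.00988 + 0.00576 + 0.01666 + 0.00134 = 0.03364
Old tax = $228,705.6 × 0.03364 = $7,693.656384
New tax = $210,876.4 × 0.03364 = $7,093.882096
Reduction = $7,693.656384 − $7,093.882096 = $599.774288

$599.77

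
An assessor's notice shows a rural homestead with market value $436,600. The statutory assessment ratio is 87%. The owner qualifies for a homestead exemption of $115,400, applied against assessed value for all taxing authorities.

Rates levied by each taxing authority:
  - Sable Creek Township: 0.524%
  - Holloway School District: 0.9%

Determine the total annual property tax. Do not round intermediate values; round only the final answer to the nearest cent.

$3,765.65

Assessed value = $436,600 × 0.87 = $379,842
Taxable value = $379,842 − $115,400 = $264,442
Sable Creek Township: $264,442 × 0.00524 = $1,385.67608
Holloway School District: $264,442 × 0.009 = $2,379.978
Total = $1,385.67608 + $2,379.978 = $3,765.65408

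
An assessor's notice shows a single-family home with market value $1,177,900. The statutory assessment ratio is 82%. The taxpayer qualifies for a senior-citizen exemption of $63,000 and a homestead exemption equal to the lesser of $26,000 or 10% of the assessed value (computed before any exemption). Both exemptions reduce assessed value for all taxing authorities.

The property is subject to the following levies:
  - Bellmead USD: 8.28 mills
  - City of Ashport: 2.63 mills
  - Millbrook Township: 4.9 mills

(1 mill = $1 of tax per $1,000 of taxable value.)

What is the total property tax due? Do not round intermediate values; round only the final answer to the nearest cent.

Assessed value = $1,177,900 × 0.82 = $965,878
Homestead exemption = min($26,000, 10% × $965,878) = min($26,000, $96,587.8) = $26,000 (dollar cap binds)
Taxable value = $965,878 − $63,000 − $26,000 = $876,878
Bellmead USD: $876,878 × 0.00828 = $7,260.54984
City of Ashport: $876,878 × 0.00263 = $2,306.18914
Millbrook Township: $876,878 × 0.0049 = $4,296.7022
Total = $13,863.44118

$13,863.44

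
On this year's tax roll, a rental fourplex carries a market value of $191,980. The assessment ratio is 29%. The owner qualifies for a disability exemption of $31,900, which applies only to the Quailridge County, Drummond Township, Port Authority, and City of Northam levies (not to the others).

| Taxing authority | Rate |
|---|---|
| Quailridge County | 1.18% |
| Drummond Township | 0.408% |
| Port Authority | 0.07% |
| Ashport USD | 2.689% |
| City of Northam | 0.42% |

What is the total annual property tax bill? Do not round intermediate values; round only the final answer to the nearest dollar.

Assessed value = $191,980 × 0.29 = $55,674.2
Quailridge County: ($55,674.2 − $31,900) × 0.0118 = $23,774.2 × 0.0118 = $280.53556
Drummond Township: ($55,674.2 − $31,900) × 0.00408 = $23,774.2 × 0.00408 = $96.998736
Port Authority: ($55,674.2 − $31,900) × 0.0007 = $23,774.2 × 0.0007 = $16.64194
Ashport USD: $55,674.2 × 0.02689 = $1,497.079238
City of Northam: ($55,674.2 − $31,900) × 0.0042 = $23,774.2 × 0.0042 = $99.85164
Total = $1,991.107114

$1,991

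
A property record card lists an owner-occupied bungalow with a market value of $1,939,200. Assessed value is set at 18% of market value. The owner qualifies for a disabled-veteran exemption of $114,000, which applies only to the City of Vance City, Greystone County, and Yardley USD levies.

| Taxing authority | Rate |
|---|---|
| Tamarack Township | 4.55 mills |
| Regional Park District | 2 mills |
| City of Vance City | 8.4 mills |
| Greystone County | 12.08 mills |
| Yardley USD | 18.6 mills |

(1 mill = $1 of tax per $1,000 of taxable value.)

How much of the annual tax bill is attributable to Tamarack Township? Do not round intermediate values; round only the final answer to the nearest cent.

Assessed value = $1,939,200 × 0.18 = $349,056
Tamarack Township taxable value = $349,056 (exemption does not apply)
Tamarack Township levy = $349,056 × 0.00455 = $1,588.2048

$1,588.20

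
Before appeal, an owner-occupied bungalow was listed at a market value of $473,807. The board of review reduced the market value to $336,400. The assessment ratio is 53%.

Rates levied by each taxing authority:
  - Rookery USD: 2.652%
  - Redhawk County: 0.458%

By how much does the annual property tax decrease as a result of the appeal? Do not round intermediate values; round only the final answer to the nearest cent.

$2,264.88

Old assessed value = $473,807 × 0.53 = $251,117.71
New assessed value = $336,400 × 0.53 = $178,292
Combined rate = 0.02652 + 0.00458 = 0.0311
Old tax = $251,117.71 × 0.0311 = $7,809.760781
New tax = $178,292 × 0.0311 = $5,544.8812
Reduction = $7,809.760781 − $5,544.8812 = $2,264.879581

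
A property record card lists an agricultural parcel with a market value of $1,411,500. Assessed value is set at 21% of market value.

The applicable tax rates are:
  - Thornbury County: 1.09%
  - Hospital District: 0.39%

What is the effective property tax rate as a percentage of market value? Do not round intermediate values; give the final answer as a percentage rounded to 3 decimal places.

Assessed value = $1,411,500 × 0.21 = $296,415
Thornbury County: $296,415 × 0.0109 = $3,230.9235
Hospital District: $296,415 × 0.0039 = $1,156.0185
Total tax = $4,386.942
Effective rate = $4,386.942 ÷ $1,411,500 = 0.311% of market value

0.311%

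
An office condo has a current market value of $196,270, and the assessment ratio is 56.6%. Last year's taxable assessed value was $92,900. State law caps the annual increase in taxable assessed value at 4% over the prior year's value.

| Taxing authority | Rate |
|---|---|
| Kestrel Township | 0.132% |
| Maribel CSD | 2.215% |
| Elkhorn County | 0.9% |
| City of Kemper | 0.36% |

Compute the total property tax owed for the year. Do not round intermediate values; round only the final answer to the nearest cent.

$3,484.94

Uncapped assessed value = $196,270 × 0.566 = $111,088.82
Cap limit = $92,900 × 1.04 = $96,616
Taxable assessed value = min($111,088.82, $96,616) = $96,616 (cap binds)
Kestrel Township: $96,616 × 0.00132 = $127.53312
Maribel CSD: $96,616 × 0.02215 = $2,140.0444
Elkhorn County: $96,616 × 0.009 = $869.544
City of Kemper: $96,616 × 0.0036 = $347.8176
Total = $3,484.93912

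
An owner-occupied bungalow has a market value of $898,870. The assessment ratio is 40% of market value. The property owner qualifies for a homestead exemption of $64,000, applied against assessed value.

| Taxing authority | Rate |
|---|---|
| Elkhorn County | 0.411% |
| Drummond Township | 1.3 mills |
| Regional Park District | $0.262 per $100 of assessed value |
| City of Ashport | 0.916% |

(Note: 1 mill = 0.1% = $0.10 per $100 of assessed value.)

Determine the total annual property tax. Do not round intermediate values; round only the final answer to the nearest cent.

Assessed value = $898,870 × 0.4 = $359,548
Taxable value = $359,548 − $64,000 = $295,548
Elkhorn County: $295,548 × 0.00411 = $1,214.70228
Drummond Township: $295,548 × 0.0013 = $384.2124
Regional Park District: $295,548 × 0.00262 = $774.33576
City of Ashport: $295,548 × 0.00916 = $2,707.21968
Total = $5,080.47012

$5,080.47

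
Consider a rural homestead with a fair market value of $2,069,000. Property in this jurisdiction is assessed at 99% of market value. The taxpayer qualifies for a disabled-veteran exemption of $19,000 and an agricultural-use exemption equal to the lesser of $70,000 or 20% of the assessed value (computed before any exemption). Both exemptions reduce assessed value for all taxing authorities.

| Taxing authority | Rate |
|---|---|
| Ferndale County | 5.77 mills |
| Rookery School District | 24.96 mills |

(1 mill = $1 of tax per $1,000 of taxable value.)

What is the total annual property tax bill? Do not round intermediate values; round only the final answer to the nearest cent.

Assessed value = $2,069,000 × 0.99 = $2,048,310
Agricultural-use exemption = min($70,000, 20% × $2,048,310) = min($70,000, $409,662) = $70,000 (dollar cap binds)
Taxable value = $2,048,310 − $19,000 − $70,000 = $1,959,310
Ferndale County: $1,959,310 × 0.00577 = $11,305.2187
Rookery School District: $1,959,310 × 0.02496 = $48,904.3776
Total = $60,209.5963

$60,209.60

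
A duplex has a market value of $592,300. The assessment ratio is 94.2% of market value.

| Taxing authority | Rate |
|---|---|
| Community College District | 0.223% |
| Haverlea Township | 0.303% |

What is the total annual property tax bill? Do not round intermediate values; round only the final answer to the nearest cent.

Assessed value = $592,300 × 0.942 = $557,946.6
Community College District: $557,946.6 × 0.00223 = $1,244.220918
Haverlea Township: $557,946.6 × 0.00303 = $1,690.578198
Total = $1,244.220918 + $1,690.578198 = $2,934.799116

$2,934.80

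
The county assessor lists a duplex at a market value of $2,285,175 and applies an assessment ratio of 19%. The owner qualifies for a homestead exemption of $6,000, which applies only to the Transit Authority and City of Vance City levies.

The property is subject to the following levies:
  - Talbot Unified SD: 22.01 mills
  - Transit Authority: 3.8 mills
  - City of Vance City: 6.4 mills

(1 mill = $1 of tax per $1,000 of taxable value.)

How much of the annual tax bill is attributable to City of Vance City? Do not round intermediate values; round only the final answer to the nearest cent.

$2,740.37

Assessed value = $2,285,175 × 0.19 = $434,183.25
City of Vance City taxable value = $434,183.25 − $6,000 = $428,183.25
City of Vance City levy = $428,183.25 × 0.0064 = $2,740.3728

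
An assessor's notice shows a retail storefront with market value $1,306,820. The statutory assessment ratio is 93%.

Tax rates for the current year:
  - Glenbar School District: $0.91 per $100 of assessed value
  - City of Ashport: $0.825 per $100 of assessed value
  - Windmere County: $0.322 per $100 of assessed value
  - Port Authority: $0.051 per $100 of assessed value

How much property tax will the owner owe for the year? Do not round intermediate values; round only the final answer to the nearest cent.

Assessed value = $1,306,820 × 0.93 = $1,215,342.6
Glenbar School District: $1,215,342.6 × 0.0091 = $11,059.61766
City of Ashport: $1,215,342.6 × 0.00825 = $10,026.57645
Windmere County: $1,215,342.6 × 0.00322 = $3,913.403172
Port Authority: $1,215,342.6 × 0.00051 = $619.824726
Total = $11,059.61766 + $10,026.57645 + $3,913.403172 + $619.824726 = $25,619.422008

$25,619.42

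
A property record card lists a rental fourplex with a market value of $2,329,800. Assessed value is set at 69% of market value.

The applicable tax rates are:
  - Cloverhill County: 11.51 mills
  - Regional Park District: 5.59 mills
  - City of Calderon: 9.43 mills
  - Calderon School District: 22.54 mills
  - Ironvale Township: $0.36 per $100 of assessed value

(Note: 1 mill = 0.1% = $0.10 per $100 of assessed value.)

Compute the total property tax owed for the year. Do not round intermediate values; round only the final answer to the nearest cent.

$84,670.29

Assessed value = $2,329,800 × 0.69 = $1,607,562
Cloverhill County: $1,607,562 × 0.01151 = $18,503.03862
Regional Park District: $1,607,562 × 0.00559 = $8,986.27158
City of Calderon: $1,607,562 × 0.00943 = $15,159.30966
Calderon School District: $1,607,562 × 0.02254 = $36,234.44748
Ironvale Township: $1,607,562 × 0.0036 = $5,787.2232
Total = $84,670.29054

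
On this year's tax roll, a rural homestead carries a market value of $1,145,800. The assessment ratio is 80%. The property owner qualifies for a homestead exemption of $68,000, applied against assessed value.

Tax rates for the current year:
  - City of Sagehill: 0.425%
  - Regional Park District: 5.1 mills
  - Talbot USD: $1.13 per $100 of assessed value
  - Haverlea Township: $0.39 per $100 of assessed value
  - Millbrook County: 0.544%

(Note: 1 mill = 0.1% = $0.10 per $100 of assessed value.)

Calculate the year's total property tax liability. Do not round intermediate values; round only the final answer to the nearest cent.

Assessed value = $1,145,800 × 0.8 = $916,640
Taxable value = $916,640 − $68,000 = $848,640
City of Sagehill: $848,640 × 0.00425 = $3,606.72
Regional Park District: $848,640 × 0.0051 = $4,328.064
Talbot USD: $848,640 × 0.0113 = $9,589.632
Haverlea Township: $848,640 × 0.0039 = $3,309.696
Millbrook County: $848,640 × 0.00544 = $4,616.6016
Total = $25,450.7136

$25,450.71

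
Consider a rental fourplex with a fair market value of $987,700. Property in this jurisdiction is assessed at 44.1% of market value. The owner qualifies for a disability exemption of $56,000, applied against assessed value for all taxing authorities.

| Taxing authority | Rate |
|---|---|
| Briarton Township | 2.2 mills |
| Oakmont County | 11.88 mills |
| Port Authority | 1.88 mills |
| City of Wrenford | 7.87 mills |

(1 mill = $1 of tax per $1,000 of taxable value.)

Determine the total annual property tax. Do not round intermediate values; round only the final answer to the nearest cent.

$9,045.29

Assessed value = $987,700 × 0.441 = $435,575.7
Taxable value = $435,575.7 − $56,000 = $379,575.7
Briarton Township: $379,575.7 × 0.0022 = $835.06654
Oakmont County: $379,575.7 × 0.01188 = $4,509.359316
Port Authority: $379,575.7 × 0.00188 = $713.602316
City of Wrenford: $379,575.7 × 0.00787 = $2,987.260759
Total = $835.06654 + $4,509.359316 + $713.602316 + $2,987.260759 = $9,045.288931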